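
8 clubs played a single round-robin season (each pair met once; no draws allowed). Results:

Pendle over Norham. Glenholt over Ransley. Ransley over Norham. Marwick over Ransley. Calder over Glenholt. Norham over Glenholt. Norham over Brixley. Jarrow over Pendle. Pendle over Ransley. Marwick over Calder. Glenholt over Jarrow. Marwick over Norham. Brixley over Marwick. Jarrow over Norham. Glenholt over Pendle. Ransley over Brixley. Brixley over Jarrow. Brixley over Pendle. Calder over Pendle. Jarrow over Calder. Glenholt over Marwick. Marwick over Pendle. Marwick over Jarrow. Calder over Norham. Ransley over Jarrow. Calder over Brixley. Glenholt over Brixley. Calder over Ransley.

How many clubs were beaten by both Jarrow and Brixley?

1

Jarrow beat: Pendle, Calder, Norham.
Brixley beat: Marwick, Jarrow, Pendle.
Both beat: Pendle — 1.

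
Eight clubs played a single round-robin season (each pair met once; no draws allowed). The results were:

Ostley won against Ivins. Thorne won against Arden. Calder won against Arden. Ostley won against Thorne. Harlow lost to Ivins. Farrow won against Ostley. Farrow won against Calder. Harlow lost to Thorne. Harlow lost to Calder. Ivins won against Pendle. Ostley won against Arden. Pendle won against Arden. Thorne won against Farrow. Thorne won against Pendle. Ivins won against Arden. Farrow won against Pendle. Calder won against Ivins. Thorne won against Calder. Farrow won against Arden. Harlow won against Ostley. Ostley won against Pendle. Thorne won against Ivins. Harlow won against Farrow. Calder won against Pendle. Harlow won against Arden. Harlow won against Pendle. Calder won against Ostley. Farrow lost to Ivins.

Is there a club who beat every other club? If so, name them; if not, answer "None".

None

Highest win total is Thorne with 6 (out of 7 possible).
Thorne lost to Ostley, so no club went undefeated.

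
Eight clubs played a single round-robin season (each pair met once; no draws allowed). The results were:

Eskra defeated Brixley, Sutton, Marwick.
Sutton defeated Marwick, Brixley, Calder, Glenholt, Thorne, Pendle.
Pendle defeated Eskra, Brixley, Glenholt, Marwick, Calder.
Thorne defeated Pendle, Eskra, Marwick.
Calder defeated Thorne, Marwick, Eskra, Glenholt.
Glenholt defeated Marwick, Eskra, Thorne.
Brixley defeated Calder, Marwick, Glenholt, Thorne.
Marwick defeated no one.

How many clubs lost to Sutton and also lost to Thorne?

2

Sutton beat: Brixley, Pendle, Thorne, Glenholt, Marwick, Calder.
Thorne beat: Pendle, Eskra, Marwick.
Both beat: Pendle, Marwick — 2.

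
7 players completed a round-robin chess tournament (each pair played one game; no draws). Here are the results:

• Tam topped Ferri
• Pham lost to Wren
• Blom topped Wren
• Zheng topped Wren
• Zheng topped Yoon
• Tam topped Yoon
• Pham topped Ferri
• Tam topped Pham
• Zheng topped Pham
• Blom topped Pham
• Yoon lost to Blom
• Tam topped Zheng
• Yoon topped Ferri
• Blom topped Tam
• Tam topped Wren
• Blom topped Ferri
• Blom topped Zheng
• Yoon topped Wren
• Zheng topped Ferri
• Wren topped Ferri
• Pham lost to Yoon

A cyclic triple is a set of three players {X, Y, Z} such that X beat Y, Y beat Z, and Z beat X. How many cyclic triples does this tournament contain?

Win totals: Zheng 4, Yoon 3, Pham 1, Wren 2, Blom 6, Ferri 0, Tam 5.
A player with w wins dominates both others in C(w,2) triples; summing gives 6 + 3 + 0 + 1 + 15 + 0 + 10 = 35 transitive triples.
Total triples C(7,3) = 35, so cyclic triples = 35 − 35 = 0.

0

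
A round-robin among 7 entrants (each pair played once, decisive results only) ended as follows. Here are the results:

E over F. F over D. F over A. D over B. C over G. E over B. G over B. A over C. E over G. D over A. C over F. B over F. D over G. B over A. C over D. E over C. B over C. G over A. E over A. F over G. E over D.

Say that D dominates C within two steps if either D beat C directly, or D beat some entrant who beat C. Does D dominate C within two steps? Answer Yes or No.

Yes

D did not beat C directly.
D beat A, B, G. Of those, A beat C.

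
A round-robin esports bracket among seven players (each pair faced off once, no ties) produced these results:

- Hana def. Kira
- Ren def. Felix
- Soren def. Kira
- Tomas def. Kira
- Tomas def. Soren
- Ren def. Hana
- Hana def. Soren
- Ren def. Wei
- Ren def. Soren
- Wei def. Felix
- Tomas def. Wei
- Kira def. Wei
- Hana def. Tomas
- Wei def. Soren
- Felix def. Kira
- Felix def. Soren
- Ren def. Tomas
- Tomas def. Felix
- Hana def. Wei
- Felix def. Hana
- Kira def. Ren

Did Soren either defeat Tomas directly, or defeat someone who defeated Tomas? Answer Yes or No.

No

Soren did not beat Tomas directly.
Soren beat Kira, but each of them lost to Tomas. No two-step path.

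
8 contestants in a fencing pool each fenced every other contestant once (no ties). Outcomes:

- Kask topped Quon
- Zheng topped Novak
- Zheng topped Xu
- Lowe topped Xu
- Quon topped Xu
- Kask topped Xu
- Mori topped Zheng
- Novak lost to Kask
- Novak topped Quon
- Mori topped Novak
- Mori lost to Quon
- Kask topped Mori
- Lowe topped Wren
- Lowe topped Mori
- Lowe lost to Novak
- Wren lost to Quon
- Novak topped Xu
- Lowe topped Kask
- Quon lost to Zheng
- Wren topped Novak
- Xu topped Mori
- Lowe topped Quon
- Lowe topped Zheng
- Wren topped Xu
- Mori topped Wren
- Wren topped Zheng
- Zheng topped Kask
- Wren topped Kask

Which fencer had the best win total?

Lowe

Win totals: Xu 1, Lowe 6, Zheng 4, Quon 3, Novak 3, Kask 4, Mori 3, Wren 4.
Lowe leads with 6 wins (next highest: 4).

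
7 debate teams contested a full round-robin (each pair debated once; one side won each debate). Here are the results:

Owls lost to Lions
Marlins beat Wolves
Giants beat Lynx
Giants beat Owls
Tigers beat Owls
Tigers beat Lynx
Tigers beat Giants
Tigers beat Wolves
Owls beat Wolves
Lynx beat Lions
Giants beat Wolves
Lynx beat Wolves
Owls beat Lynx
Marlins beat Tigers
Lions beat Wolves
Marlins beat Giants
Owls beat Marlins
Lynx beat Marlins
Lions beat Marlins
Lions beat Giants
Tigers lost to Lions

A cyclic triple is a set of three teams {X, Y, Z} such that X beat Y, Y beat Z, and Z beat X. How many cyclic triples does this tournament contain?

Win totals: Lions 5, Giants 3, Owls 3, Marlins 3, Wolves 0, Tigers 4, Lynx 3.
A team with w wins dominates both others in C(w,2) triples; summing gives 10 + 3 + 3 + 3 + 0 + 6 + 3 = 28 transitive triples.
Total triples C(7,3) = 35, so cyclic triples = 35 − 28 = 7.

7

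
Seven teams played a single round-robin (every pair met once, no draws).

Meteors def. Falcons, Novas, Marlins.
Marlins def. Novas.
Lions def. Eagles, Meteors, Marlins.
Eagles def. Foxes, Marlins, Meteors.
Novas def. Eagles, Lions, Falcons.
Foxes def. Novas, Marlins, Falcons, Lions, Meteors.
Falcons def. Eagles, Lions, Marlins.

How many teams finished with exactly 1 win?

1

Win totals: Lions 3, Eagles 3, Foxes 5, Novas 3, Falcons 3, Marlins 1, Meteors 3.
Exactly 1: Marlins — 1 team.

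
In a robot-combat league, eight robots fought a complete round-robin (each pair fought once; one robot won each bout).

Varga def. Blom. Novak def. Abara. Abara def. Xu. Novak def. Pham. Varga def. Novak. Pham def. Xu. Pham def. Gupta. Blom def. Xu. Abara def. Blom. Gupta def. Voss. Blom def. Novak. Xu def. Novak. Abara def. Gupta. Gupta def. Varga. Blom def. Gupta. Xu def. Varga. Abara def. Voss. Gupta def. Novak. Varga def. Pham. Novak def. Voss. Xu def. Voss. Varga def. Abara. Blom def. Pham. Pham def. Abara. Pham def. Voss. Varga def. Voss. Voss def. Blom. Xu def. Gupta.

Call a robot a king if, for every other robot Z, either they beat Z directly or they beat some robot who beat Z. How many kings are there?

5

Blom reaches everyone (king).
Varga reaches everyone (king).
Xu reaches everyone (king).
Gupta cannot reach Xu in two steps.
Pham reaches everyone (king).
Novak cannot reach Varga in two steps.
Abara reaches everyone (king).
Voss cannot reach Varga, Abara in two steps.
Kings: Blom, Varga, Xu, Pham, Abara — 5.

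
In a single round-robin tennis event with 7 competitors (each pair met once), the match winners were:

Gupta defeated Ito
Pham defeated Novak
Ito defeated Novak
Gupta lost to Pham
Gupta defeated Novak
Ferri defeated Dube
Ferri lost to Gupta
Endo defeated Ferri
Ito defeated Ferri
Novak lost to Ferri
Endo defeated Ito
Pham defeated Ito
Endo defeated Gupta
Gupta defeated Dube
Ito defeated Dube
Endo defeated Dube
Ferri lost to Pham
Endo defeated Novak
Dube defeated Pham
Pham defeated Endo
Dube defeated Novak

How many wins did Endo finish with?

5

Endo's results: beat Ito, Gupta, Dube, Ferri, Novak; lost to Pham.
That is 5 wins.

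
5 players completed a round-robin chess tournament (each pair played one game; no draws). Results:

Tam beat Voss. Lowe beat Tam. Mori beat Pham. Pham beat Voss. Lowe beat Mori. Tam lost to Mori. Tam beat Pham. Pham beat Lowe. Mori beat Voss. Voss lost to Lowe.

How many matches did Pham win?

2

Pham's results: beat Voss, Lowe; lost to Tam, Mori.
That is 2 wins.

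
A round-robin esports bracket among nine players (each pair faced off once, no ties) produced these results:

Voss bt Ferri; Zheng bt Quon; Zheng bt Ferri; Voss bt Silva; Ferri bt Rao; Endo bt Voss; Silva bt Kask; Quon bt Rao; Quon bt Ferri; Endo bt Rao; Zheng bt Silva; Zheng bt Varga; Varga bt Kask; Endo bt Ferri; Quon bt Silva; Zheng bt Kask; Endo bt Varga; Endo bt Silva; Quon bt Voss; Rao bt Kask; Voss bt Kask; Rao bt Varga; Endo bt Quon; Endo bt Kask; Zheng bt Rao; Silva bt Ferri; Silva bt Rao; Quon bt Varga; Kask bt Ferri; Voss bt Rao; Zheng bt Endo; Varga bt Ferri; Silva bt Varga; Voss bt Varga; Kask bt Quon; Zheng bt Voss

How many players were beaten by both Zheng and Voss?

Zheng beat: Voss, Rao, Varga, Silva, Endo, Ferri, Kask, Quon.
Voss beat: Rao, Varga, Silva, Ferri, Kask.
Both beat: Rao, Varga, Silva, Ferri, Kask — 5.

5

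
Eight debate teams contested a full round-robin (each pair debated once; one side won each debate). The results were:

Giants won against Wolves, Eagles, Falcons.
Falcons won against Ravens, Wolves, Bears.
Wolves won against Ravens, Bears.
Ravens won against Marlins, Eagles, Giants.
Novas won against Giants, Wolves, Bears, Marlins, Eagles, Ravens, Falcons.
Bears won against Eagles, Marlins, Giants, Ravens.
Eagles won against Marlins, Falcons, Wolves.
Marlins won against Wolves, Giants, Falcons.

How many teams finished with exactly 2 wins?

1

Win totals: Falcons 3, Wolves 2, Giants 3, Ravens 3, Bears 4, Eagles 3, Marlins 3, Novas 7.
Exactly 2: Wolves — 1 team.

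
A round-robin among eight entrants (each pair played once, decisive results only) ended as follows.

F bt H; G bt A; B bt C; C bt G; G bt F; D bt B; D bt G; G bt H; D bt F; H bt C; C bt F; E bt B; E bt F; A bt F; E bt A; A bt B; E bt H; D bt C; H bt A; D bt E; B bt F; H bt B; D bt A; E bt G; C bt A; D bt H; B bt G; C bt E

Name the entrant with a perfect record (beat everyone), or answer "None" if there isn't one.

D has 7 wins out of 7 opponents — a perfect record.

D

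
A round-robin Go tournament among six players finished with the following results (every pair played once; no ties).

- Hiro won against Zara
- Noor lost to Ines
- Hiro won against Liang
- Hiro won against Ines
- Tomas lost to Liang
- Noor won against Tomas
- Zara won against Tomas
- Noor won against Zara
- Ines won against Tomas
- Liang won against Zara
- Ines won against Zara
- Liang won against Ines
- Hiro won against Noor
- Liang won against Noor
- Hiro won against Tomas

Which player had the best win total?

Hiro

Win totals: Ines 3, Zara 1, Tomas 0, Noor 2, Hiro 5, Liang 4.
Hiro leads with 5 wins (next highest: 4).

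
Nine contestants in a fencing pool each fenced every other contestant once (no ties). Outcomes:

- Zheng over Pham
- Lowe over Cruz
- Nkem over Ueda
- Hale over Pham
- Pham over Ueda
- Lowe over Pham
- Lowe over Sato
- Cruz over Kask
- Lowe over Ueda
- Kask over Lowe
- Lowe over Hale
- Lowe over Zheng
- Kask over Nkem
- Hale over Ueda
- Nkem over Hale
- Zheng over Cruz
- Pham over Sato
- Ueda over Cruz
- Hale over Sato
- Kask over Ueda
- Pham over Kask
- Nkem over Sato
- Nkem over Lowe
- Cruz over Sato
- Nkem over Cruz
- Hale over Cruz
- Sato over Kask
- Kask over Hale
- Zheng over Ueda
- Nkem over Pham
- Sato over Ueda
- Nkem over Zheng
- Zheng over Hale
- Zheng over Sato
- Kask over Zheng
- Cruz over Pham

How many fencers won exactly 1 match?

Win totals: Zheng 5, Cruz 3, Pham 3, Kask 5, Lowe 6, Ueda 1, Nkem 7, Sato 2, Hale 4.
Exactly 1: Ueda — 1 fencer.

1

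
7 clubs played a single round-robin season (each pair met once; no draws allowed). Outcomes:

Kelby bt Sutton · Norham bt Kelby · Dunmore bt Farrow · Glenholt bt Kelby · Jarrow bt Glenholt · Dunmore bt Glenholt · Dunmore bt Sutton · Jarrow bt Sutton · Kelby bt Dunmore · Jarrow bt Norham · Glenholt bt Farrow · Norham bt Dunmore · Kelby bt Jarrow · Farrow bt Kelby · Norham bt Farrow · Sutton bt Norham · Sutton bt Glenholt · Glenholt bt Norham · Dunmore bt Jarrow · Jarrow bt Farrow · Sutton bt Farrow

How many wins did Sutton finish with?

Sutton's results: beat Glenholt, Norham, Farrow; lost to Dunmore, Kelby, Jarrow.
That is 3 wins.

3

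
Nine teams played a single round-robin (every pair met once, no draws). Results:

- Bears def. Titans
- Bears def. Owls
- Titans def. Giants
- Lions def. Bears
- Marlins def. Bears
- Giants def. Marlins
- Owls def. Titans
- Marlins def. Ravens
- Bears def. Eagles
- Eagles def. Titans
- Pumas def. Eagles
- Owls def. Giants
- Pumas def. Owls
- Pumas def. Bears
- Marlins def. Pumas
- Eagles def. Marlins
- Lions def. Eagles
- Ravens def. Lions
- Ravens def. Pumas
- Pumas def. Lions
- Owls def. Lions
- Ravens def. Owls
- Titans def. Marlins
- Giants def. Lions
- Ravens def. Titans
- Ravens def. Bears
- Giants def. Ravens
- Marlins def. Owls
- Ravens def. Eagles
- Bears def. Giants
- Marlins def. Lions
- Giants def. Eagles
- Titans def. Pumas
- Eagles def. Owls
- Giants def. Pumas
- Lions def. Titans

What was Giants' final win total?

5

Giants' results: beat Eagles, Ravens, Lions, Pumas, Marlins; lost to Bears, Owls, Titans.
That is 5 wins.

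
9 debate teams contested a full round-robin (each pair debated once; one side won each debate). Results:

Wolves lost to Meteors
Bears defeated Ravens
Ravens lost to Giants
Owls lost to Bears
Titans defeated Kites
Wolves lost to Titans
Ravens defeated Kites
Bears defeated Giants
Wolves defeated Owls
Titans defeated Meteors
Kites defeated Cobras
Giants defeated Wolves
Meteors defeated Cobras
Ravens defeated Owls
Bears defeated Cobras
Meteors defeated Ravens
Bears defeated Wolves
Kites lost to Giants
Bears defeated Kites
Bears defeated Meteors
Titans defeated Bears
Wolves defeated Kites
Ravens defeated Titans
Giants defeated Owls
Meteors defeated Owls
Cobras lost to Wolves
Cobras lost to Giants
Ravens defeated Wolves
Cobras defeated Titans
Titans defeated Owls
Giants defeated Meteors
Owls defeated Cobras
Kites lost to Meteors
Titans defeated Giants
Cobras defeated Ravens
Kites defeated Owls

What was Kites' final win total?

Kites' results: beat Owls, Cobras; lost to Giants, Meteors, Bears, Wolves, Titans, Ravens.
That is 2 wins.

2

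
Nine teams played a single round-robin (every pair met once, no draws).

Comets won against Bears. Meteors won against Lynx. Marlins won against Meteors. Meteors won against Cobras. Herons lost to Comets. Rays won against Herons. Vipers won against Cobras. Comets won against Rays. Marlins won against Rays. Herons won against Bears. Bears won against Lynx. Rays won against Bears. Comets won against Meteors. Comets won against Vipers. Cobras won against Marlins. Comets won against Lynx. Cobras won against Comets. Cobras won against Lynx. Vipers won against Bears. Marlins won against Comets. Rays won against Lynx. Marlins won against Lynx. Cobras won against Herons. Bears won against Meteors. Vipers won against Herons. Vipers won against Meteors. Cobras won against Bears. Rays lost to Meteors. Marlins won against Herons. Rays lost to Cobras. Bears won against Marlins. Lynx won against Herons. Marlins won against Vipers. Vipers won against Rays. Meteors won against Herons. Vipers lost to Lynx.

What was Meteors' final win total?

Meteors' results: beat Cobras, Lynx, Herons, Rays; lost to Comets, Marlins, Bears, Vipers.
That is 4 wins.

4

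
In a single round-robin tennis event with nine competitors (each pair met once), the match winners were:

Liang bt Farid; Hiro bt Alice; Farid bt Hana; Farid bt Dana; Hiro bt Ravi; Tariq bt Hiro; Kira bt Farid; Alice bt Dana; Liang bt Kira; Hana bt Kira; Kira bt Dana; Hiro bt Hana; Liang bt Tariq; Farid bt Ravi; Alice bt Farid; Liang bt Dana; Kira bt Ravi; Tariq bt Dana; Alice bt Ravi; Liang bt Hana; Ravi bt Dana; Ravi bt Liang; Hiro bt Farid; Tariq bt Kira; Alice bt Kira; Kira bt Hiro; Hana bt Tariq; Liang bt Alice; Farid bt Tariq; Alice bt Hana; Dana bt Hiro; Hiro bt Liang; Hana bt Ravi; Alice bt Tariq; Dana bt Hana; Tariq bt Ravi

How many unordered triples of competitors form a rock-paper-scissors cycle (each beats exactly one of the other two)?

21

Win totals: Kira 4, Liang 6, Alice 6, Ravi 2, Farid 4, Tariq 4, Hana 3, Hiro 5, Dana 2.
A competitor with w wins dominates both others in C(w,2) triples; summing gives 6 + 15 + 15 + 1 + 6 + 6 + 3 + 10 + 1 = 63 transitive triples.
Total triples C(9,3) = 84, so cyclic triples = 84 − 63 = 21.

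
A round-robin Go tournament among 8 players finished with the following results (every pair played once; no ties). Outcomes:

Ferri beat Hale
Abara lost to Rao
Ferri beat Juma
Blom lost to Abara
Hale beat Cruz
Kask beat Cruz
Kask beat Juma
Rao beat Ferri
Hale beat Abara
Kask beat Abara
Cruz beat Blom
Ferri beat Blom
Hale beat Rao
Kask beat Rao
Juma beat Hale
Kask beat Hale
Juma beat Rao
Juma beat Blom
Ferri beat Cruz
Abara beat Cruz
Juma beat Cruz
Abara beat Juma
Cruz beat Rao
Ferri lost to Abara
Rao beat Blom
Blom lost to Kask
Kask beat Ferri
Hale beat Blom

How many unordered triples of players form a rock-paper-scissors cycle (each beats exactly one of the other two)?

Win totals: Cruz 2, Rao 3, Hale 4, Kask 7, Abara 4, Ferri 4, Juma 4, Blom 0.
A player with w wins dominates both others in C(w,2) triples; summing gives 1 + 3 + 6 + 21 + 6 + 6 + 6 + 0 = 49 transitive triples.
Total triples C(8,3) = 56, so cyclic triples = 56 − 49 = 7.

7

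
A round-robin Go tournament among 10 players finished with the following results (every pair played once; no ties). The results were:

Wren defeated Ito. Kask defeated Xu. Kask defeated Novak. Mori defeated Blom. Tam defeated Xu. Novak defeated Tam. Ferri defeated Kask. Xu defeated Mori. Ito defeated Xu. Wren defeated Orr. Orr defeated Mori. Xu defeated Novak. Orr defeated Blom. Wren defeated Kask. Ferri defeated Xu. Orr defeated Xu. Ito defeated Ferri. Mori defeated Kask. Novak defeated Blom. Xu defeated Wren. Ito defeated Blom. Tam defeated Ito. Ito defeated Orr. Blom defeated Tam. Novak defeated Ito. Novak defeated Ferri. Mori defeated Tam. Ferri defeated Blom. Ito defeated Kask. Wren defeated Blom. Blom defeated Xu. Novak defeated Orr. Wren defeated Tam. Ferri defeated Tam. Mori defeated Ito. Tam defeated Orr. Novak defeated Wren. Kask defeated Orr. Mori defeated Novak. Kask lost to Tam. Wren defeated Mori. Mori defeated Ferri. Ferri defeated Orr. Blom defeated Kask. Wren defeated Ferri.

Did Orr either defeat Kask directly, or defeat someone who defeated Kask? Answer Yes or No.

Yes

Orr did not beat Kask directly.
Orr beat Blom, Xu, Mori. Of those, Blom beat Kask.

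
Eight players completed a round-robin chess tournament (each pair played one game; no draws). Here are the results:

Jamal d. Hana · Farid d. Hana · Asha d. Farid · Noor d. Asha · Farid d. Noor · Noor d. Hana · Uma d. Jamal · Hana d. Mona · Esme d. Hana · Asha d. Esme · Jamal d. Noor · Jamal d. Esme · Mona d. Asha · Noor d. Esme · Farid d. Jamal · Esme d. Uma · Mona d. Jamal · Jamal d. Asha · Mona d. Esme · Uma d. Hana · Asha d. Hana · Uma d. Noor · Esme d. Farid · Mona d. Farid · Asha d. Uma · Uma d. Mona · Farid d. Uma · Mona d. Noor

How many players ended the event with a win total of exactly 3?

Win totals: Uma 4, Noor 3, Hana 1, Esme 3, Mona 5, Asha 4, Jamal 4, Farid 4.
Exactly 3: Noor, Esme — 2 players.

2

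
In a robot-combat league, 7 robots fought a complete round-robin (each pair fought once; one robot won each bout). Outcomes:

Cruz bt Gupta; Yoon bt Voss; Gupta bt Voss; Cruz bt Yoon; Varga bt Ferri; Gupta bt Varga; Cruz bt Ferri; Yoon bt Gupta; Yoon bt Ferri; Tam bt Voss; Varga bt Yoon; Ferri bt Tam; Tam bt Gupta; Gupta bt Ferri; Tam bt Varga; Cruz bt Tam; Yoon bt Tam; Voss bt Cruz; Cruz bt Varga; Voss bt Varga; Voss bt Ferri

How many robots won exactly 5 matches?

Win totals: Voss 3, Ferri 1, Cruz 5, Tam 3, Yoon 4, Varga 2, Gupta 3.
Exactly 5: Cruz — 1 robot.

1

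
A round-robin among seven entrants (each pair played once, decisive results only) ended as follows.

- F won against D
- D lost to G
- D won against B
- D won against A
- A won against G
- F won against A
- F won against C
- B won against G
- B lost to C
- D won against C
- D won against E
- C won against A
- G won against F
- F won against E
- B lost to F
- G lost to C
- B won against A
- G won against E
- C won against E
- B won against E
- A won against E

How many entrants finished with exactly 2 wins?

Win totals: A 2, B 3, C 4, D 4, E 0, F 5, G 3.
Exactly 2: A — 1 entrant.

1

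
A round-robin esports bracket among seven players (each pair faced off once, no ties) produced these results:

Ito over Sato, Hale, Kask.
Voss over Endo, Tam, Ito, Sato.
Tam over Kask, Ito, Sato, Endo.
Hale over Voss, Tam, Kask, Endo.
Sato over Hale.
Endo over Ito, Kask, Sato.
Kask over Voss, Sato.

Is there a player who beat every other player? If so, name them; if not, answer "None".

None

Highest win total is Voss with 4 (out of 6 possible).
Voss lost to Kask, Hale, so no player went undefeated.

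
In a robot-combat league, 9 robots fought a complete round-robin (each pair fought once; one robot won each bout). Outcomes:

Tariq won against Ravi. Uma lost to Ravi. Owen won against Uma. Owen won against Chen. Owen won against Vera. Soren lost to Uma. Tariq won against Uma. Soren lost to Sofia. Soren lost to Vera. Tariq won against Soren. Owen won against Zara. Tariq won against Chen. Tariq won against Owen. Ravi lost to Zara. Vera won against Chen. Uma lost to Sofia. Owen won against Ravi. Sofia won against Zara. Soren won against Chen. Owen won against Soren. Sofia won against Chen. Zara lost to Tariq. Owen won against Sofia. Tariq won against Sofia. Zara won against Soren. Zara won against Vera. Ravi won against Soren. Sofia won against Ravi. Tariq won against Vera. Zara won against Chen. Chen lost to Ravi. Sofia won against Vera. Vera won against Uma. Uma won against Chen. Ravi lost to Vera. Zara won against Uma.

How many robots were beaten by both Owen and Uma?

Owen beat: Sofia, Soren, Vera, Uma, Zara, Ravi, Chen.
Uma beat: Soren, Chen.
Both beat: Soren, Chen — 2.

2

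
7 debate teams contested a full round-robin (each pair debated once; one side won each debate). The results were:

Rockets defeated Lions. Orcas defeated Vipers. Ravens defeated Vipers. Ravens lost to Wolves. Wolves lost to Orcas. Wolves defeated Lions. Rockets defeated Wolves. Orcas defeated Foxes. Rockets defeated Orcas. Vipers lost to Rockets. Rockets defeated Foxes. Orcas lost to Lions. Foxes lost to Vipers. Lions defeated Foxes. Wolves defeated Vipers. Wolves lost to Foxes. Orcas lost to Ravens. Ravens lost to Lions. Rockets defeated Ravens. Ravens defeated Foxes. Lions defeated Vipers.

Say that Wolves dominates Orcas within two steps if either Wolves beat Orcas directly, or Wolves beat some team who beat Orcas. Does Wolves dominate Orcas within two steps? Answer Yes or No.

Yes

Wolves did not beat Orcas directly.
Wolves beat Ravens, Lions, Vipers. Of those, Ravens beat Orcas.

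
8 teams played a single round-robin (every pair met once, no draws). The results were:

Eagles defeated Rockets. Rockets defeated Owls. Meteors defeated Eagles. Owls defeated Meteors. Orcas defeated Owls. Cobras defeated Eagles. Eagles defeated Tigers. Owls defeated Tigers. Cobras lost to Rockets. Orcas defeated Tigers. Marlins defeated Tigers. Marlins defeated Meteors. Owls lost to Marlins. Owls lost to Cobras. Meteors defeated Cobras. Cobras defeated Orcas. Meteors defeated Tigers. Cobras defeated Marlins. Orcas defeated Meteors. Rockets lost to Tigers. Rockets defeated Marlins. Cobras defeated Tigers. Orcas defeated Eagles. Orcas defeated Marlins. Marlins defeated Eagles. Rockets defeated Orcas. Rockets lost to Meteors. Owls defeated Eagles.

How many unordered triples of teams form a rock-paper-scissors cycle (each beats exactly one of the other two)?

14

Win totals: Meteors 4, Tigers 1, Cobras 5, Eagles 2, Orcas 5, Owls 3, Marlins 4, Rockets 4.
A team with w wins dominates both others in C(w,2) triples; summing gives 6 + 0 + 10 + 1 + 10 + 3 + 6 + 6 = 42 transitive triples.
Total triples C(8,3) = 56, so cyclic triples = 56 − 42 = 14.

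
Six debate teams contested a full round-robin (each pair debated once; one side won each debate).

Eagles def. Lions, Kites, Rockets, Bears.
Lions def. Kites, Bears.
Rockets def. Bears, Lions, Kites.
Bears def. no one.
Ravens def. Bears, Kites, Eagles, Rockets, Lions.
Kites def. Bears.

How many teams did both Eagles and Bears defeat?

Eagles beat: Kites, Lions, Rockets, Bears.
Bears beat: no one.
No one was beaten by both.

0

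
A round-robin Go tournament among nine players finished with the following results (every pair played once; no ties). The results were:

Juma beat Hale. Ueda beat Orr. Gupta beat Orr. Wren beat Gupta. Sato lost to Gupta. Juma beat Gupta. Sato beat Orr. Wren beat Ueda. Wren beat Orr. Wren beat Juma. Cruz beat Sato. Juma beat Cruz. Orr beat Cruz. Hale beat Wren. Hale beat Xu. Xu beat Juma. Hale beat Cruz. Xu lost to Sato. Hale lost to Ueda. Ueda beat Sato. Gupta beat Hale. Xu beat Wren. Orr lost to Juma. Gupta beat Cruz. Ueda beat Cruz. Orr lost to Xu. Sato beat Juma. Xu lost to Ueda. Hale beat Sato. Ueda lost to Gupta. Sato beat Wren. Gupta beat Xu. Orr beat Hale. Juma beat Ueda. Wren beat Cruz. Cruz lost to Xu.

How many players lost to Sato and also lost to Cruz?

0

Sato beat: Orr, Xu, Wren, Juma.
Cruz beat: Sato.
No one was beaten by both.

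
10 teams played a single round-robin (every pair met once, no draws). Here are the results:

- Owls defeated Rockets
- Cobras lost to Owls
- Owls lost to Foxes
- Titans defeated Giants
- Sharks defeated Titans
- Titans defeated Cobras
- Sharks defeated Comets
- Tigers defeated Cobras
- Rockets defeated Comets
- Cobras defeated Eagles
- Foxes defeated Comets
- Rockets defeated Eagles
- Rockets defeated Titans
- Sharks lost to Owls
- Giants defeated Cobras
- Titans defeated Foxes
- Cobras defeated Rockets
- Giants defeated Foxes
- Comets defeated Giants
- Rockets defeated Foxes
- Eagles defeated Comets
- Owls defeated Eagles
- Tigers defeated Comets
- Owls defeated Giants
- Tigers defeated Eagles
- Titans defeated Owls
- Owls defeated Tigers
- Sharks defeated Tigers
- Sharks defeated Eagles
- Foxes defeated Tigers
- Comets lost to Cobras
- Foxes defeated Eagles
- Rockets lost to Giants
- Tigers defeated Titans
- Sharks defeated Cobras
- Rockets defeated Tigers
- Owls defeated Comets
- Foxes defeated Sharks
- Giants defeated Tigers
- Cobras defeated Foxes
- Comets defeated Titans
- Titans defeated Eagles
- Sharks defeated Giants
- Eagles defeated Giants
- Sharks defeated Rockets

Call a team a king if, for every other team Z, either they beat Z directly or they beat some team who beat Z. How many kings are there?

7

Eagles cannot reach Sharks, Owls in two steps.
Foxes reaches everyone (king).
Sharks reaches everyone (king).
Rockets reaches everyone (king).
Giants reaches everyone (king).
Owls reaches everyone (king).
Tigers cannot reach Sharks in two steps.
Titans reaches everyone (king).
Comets cannot reach Sharks in two steps.
Cobras reaches everyone (king).
Kings: Foxes, Sharks, Rockets, Giants, Owls, Titans, Cobras — 7.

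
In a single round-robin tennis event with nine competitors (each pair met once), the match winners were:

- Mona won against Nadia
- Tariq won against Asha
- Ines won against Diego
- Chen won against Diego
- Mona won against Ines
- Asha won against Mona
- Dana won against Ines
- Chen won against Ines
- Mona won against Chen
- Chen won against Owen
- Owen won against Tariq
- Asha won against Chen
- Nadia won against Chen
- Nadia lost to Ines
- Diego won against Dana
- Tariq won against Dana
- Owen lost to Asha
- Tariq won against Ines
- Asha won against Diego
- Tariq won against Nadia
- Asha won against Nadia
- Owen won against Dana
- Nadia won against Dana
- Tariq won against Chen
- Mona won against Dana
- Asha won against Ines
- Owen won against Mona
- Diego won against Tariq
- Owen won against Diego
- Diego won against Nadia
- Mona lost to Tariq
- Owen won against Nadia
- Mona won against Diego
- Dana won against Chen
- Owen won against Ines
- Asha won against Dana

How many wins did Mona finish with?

5

Mona's results: beat Nadia, Dana, Chen, Ines, Diego; lost to Owen, Asha, Tariq.
That is 5 wins.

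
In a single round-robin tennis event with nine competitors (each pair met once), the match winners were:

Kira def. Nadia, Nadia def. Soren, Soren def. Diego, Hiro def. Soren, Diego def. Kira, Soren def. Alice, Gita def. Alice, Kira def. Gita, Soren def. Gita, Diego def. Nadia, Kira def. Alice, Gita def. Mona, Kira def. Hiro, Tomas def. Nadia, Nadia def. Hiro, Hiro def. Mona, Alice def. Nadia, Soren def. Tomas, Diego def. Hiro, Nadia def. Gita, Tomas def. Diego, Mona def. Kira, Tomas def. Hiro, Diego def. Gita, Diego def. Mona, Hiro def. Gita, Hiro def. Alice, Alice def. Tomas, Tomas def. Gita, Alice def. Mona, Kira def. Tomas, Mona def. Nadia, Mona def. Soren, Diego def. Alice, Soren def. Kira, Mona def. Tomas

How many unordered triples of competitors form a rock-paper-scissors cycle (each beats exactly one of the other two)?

Win totals: Soren 5, Hiro 4, Gita 2, Mona 4, Alice 3, Diego 6, Kira 5, Nadia 3, Tomas 4.
A competitor with w wins dominates both others in C(w,2) triples; summing gives 10 + 6 + 1 + 6 + 3 + 15 + 10 + 3 + 6 = 60 transitive triples.
Total triples C(9,3) = 84, so cyclic triples = 84 − 60 = 24.

24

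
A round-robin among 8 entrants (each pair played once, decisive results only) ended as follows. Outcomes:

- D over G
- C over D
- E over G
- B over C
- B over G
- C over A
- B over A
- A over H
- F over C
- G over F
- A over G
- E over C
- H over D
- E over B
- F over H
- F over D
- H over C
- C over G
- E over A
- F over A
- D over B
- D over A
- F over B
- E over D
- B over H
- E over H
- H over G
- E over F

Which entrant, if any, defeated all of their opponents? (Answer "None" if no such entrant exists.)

E

E has 7 wins out of 7 opponents — a perfect record.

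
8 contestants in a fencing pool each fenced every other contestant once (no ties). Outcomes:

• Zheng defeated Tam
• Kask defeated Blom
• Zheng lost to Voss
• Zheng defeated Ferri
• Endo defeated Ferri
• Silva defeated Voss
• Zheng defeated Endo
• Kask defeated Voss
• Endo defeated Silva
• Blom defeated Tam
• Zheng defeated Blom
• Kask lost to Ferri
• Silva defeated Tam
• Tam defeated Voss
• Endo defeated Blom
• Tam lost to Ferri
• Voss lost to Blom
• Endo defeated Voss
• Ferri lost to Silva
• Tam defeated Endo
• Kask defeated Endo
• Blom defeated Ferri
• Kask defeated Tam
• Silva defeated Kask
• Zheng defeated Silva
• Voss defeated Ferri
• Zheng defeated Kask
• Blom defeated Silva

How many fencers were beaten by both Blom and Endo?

3

Blom beat: Silva, Tam, Ferri, Voss.
Endo beat: Silva, Blom, Ferri, Voss.
Both beat: Silva, Ferri, Voss — 3.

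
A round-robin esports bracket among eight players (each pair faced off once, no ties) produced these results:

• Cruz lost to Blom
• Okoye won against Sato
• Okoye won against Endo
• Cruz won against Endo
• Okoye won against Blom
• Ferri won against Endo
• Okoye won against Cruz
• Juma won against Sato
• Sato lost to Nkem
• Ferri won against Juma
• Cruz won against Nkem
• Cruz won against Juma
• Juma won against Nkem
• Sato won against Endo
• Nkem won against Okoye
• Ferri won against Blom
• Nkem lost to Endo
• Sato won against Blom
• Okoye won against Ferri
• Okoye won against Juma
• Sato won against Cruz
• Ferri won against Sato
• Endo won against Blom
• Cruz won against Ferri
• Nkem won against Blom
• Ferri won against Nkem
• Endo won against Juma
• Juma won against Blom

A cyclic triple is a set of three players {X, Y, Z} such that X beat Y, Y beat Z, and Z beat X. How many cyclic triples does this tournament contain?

Win totals: Juma 3, Cruz 4, Sato 3, Nkem 3, Endo 3, Okoye 6, Blom 1, Ferri 5.
A player with w wins dominates both others in C(w,2) triples; summing gives 3 + 6 + 3 + 3 + 3 + 15 + 0 + 10 = 43 transitive triples.
Total triples C(8,3) = 56, so cyclic triples = 56 − 43 = 13.

13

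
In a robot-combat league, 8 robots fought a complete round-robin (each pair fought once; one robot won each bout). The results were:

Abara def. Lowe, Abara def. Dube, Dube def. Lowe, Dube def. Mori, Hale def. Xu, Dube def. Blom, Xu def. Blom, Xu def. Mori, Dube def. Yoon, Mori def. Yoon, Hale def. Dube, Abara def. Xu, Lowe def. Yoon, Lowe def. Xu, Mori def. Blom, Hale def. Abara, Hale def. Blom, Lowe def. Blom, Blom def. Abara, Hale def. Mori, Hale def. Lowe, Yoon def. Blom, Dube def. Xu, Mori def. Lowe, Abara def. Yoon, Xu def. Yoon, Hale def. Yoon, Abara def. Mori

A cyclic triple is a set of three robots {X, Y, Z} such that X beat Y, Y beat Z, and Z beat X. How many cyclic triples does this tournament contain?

6

Win totals: Dube 5, Hale 7, Yoon 1, Blom 1, Lowe 3, Xu 3, Mori 3, Abara 5.
A robot with w wins dominates both others in C(w,2) triples; summing gives 10 + 21 + 0 + 0 + 3 + 3 + 3 + 10 = 50 transitive triples.
Total triples C(8,3) = 56, so cyclic triples = 56 − 50 = 6.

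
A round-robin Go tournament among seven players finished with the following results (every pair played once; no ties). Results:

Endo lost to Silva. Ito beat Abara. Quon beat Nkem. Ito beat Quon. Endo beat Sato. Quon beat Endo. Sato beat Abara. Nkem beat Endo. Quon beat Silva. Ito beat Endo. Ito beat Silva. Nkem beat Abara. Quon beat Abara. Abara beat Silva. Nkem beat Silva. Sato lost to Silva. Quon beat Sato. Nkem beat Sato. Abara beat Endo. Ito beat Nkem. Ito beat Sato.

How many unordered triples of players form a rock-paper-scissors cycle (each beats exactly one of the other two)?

Win totals: Ito 6, Abara 2, Quon 5, Silva 2, Sato 1, Endo 1, Nkem 4.
A player with w wins dominates both others in C(w,2) triples; summing gives 15 + 1 + 10 + 1 + 0 + 0 + 6 = 33 transitive triples.
Total triples C(7,3) = 35, so cyclic triples = 35 − 33 = 2.

2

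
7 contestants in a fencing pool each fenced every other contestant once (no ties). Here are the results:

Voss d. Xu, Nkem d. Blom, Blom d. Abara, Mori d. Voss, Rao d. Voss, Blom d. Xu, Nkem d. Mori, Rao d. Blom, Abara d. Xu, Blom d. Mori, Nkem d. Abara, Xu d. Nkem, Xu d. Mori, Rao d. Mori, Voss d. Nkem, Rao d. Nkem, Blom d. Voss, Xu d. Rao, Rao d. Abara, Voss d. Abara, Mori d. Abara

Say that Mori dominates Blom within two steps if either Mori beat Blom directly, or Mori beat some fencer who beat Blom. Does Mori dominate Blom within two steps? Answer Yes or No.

Mori did not beat Blom directly.
Mori beat Voss, Abara, but each of them lost to Blom. No two-step path.

No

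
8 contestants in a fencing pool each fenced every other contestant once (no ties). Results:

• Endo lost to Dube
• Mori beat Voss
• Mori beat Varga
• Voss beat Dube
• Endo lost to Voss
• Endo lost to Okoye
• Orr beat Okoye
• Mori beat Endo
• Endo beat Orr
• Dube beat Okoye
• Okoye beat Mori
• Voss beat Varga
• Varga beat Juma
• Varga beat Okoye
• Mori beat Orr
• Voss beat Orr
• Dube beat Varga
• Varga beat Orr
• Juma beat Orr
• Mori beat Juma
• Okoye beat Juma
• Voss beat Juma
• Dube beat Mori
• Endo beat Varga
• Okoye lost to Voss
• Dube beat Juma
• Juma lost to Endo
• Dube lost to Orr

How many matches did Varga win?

Varga's results: beat Juma, Orr, Okoye; lost to Endo, Dube, Mori, Voss.
That is 3 wins.

3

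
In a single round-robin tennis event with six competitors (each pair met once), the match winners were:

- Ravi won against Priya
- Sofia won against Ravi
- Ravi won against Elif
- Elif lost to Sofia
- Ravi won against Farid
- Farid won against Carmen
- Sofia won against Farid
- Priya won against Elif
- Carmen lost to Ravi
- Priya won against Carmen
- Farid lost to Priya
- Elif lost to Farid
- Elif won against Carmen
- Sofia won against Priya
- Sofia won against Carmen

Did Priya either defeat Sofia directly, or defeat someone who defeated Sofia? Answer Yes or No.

No

Priya did not beat Sofia directly.
Priya beat Elif, Carmen, Farid, but each of them lost to Sofia. No two-step path.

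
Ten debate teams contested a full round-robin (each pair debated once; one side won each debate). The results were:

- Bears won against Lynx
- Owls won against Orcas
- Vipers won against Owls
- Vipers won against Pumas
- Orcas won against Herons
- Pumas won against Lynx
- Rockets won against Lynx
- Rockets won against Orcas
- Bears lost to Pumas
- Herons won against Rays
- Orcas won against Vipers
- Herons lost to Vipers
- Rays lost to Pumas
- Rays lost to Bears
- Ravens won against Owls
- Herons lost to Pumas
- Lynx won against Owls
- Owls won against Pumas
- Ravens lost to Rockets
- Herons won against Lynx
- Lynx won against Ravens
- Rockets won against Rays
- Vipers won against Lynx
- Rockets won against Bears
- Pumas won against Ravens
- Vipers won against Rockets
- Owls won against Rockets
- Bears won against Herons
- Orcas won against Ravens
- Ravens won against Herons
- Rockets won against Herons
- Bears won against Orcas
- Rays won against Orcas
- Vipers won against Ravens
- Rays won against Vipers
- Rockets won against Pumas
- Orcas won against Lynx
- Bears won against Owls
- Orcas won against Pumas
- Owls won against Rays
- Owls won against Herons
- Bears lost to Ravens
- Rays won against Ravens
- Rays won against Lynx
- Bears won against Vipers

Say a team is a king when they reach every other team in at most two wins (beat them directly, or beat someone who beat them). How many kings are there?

7

Rockets reaches everyone (king).
Owls reaches everyone (king).
Rays reaches everyone (king).
Pumas cannot reach Rockets in two steps.
Bears reaches everyone (king).
Lynx cannot reach Vipers in two steps.
Orcas reaches everyone (king).
Herons cannot reach Rockets, Pumas, Bears in two steps.
Vipers reaches everyone (king).
Ravens reaches everyone (king).
Kings: Rockets, Owls, Rays, Bears, Orcas, Vipers, Ravens — 7.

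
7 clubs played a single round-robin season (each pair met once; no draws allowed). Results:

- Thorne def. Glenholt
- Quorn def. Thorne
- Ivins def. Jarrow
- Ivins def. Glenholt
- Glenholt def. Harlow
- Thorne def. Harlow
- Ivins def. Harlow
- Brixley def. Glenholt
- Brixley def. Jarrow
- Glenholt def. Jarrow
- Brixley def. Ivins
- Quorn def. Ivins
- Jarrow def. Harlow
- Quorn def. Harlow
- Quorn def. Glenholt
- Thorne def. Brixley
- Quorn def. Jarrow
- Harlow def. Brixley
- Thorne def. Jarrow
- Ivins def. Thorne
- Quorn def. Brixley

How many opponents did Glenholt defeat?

Glenholt's results: beat Harlow, Jarrow; lost to Ivins, Quorn, Thorne, Brixley.
That is 2 wins.

2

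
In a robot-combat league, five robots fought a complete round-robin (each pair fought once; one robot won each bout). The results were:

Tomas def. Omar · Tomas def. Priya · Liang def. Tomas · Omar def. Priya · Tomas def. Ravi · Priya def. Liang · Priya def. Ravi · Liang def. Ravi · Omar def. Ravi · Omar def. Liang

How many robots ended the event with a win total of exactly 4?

0

Win totals: Priya 2, Tomas 3, Ravi 0, Omar 3, Liang 2.
No robot has exactly 4 wins.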